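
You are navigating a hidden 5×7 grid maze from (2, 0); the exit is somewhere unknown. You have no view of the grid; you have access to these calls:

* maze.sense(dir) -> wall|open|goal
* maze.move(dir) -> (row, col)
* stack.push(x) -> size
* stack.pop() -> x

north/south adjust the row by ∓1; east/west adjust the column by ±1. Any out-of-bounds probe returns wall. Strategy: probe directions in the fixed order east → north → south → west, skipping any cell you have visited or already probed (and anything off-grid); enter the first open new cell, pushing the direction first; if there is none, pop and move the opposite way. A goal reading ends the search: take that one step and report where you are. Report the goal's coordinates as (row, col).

-- 1. maze.sense(dir→east) == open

-- 2. stack.push(x→east) == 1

-- 3. maze.move(dir→east) == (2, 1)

-- 4. maze.sense(dir→east) == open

-- 5. stack.push(x→east) == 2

-- 6. maze.move(dir→east) == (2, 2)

-- 7. maze.sense(dir→east) == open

-- 8. stack.push(x→east) == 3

-- 9. maze.move(dir→east) == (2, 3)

-- 10. maze.sense(dir→east) == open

-- 11. stack.push(x→east) == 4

-- 12. maze.move(dir→east) == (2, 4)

-- 13. maze.sense(dir→east) == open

-- 14. stack.push(x→east) == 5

-- 15. maze.move(dir→east) == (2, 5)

-- 16. maze.sense(dir→east) == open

-- 17. stack.push(x→east) == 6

-- 18. maze.move(dir→east) == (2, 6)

-- 19. maze.sense(dir→north) == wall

-- 20. maze.sense(dir→south) == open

-- 21. stack.push(x→south) == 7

-- 22. maze.move(dir→south) == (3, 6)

-- 23. maze.sense(dir→south) == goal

-- 24. maze.move(dir→south) == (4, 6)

Answer: (4, 6)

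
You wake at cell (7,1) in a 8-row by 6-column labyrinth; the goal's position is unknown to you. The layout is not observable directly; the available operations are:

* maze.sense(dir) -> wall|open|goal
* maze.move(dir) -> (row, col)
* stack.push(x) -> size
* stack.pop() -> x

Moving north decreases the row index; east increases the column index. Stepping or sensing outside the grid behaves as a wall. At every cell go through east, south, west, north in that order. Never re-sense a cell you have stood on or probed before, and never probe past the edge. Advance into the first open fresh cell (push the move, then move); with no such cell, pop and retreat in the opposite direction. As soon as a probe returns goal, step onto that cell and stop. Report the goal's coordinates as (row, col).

>> sense(dir→east)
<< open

>> push(x→east)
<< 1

>> move(dir→east)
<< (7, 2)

>> sense(dir→east)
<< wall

>> sense(dir→north)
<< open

>> push(x→north)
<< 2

>> move(dir→north)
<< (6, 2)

>> sense(dir→east)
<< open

>> push(x→east)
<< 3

>> move(dir→east)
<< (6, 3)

>> sense(dir→east)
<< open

>> push(x→east)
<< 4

>> move(dir→east)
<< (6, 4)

>> sense(dir→east)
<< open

>> push(x→east)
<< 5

>> move(dir→east)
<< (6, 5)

>> sense(dir→south)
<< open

>> push(x→south)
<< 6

>> move(dir→south)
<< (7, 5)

>> sense(dir→west)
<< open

>> push(x→west)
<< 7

>> move(dir→west)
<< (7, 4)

>> pop()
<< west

>> move(dir→east)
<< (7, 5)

>> pop()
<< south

>> move(dir→north)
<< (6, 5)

>> sense(dir→north)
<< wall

>> pop()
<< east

>> move(dir→west)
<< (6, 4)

>> sense(dir→north)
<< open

>> push(x→north)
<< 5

>> move(dir→north)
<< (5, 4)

>> sense(dir→west)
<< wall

>> sense(dir→north)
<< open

>> push(x→north)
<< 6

>> move(dir→north)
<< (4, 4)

>> sense(dir→east)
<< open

>> push(x→east)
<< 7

>> move(dir→east)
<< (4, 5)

>> sense(dir→north)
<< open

>> push(x→north)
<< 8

>> move(dir→north)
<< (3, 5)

>> sense(dir→west)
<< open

>> push(x→west)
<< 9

>> move(dir→west)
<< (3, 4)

>> sense(dir→west)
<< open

>> push(x→west)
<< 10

>> move(dir→west)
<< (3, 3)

>> sense(dir→south)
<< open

>> push(x→south)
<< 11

>> move(dir→south)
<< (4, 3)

>> sense(dir→west)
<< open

>> push(x→west)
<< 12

>> move(dir→west)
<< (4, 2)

>> sense(dir→south)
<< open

>> push(x→south)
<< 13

>> move(dir→south)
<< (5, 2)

>> sense(dir→west)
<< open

>> push(x→west)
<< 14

>> move(dir→west)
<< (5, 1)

>> sense(dir→south)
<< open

>> push(x→south)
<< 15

>> move(dir→south)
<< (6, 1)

>> sense(dir→west)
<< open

>> push(x→west)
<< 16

>> move(dir→west)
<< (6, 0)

>> sense(dir→south)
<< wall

>> sense(dir→north)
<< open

>> push(x→north)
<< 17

>> move(dir→north)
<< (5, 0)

>> sense(dir→north)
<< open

>> push(x→north)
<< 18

>> move(dir→north)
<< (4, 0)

>> sense(dir→east)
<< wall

>> sense(dir→north)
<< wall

>> pop()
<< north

>> move(dir→south)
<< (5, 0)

>> pop()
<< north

>> move(dir→south)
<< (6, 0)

>> pop()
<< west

>> move(dir→east)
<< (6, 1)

>> pop()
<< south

>> move(dir→north)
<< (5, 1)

>> pop()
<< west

>> move(dir→east)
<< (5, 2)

>> pop()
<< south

>> move(dir→north)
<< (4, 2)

>> sense(dir→north)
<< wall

>> pop()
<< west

>> move(dir→east)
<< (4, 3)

>> pop()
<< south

>> move(dir→north)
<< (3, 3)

>> sense(dir→north)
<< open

>> push(x→north)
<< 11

>> move(dir→north)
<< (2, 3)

>> sense(dir→east)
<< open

>> push(x→east)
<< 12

>> move(dir→east)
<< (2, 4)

>> sense(dir→east)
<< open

>> push(x→east)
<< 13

>> move(dir→east)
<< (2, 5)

>> sense(dir→north)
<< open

>> push(x→north)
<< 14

>> move(dir→north)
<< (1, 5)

>> sense(dir→west)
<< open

>> push(x→west)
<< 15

>> move(dir→west)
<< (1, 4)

>> sense(dir→west)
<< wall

>> sense(dir→north)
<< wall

>> pop()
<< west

>> move(dir→east)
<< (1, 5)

>> sense(dir→north)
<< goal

>> move(dir→north)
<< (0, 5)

Answer: (0, 5)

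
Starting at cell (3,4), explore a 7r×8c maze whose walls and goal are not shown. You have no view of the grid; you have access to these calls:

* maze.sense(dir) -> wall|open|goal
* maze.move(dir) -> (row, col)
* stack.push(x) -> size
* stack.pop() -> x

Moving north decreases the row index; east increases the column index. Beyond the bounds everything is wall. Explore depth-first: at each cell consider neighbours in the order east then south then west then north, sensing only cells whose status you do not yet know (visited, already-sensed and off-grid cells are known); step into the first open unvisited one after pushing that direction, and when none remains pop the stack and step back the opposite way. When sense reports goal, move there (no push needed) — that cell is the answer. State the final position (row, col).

[in] maze.sense dir=east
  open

[in] stack.push x=east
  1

[in] maze.move dir=east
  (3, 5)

[in] maze.sense dir=east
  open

[in] stack.push x=east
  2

[in] maze.move dir=east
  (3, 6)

[in] maze.sense dir=east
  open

[in] stack.push x=east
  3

[in] maze.move dir=east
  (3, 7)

[in] maze.sense dir=south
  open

[in] stack.push x=south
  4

[in] maze.move dir=south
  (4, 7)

[in] maze.sense dir=south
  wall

[in] maze.sense dir=west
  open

[in] stack.push x=west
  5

[in] maze.move dir=west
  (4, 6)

[in] maze.sense dir=south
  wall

[in] maze.sense dir=west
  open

[in] stack.push x=west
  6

[in] maze.move dir=west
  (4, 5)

[in] maze.sense dir=south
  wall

[in] maze.sense dir=west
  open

[in] stack.push x=west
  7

[in] maze.move dir=west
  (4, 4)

[in] maze.sense dir=south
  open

[in] stack.push x=south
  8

[in] maze.move dir=south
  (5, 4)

[in] maze.sense dir=south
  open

[in] stack.push x=south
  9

[in] maze.move dir=south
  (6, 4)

[in] maze.sense dir=east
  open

[in] stack.push x=east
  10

[in] maze.move dir=east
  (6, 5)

[in] maze.sense dir=east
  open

[in] stack.push x=east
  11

[in] maze.move dir=east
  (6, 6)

[in] maze.sense dir=east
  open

[in] stack.push x=east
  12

[in] maze.move dir=east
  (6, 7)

[in] stack.pop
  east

[in] maze.move dir=west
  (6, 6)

[in] stack.pop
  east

[in] maze.move dir=west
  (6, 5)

[in] stack.pop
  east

[in] maze.move dir=west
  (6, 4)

[in] maze.sense dir=west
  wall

[in] stack.pop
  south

[in] maze.move dir=north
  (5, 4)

[in] maze.sense dir=west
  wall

[in] stack.pop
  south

[in] maze.move dir=north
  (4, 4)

[in] maze.sense dir=west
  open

[in] stack.push x=west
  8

[in] maze.move dir=west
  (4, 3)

[in] maze.sense dir=west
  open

[in] stack.push x=west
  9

[in] maze.move dir=west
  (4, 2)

[in] maze.sense dir=south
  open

[in] stack.push x=south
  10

[in] maze.move dir=south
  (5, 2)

[in] maze.sense dir=south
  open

[in] stack.push x=south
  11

[in] maze.move dir=south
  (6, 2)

[in] maze.sense dir=west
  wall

[in] stack.pop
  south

[in] maze.move dir=north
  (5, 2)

[in] maze.sense dir=west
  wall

[in] stack.pop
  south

[in] maze.move dir=north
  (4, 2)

[in] maze.sense dir=west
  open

[in] stack.push x=west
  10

[in] maze.move dir=west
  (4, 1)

[in] maze.sense dir=west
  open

[in] stack.push x=west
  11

[in] maze.move dir=west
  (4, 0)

[in] maze.sense dir=south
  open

[in] stack.push x=south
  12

[in] maze.move dir=south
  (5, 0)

[in] maze.sense dir=south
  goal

[in] maze.move dir=south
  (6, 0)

Answer: (6, 0)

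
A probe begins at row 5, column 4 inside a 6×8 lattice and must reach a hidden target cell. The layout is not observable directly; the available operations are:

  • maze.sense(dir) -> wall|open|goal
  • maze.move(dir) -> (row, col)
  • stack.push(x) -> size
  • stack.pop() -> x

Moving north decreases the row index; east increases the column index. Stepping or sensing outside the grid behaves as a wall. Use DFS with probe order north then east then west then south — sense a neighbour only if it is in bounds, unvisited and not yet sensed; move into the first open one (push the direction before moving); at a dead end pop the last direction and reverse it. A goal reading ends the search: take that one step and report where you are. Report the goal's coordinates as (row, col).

[in] sense dir=north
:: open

[in] push x=north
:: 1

[in] move dir=north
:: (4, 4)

[in] sense dir=north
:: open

[in] push x=north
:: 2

[in] move dir=north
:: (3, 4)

[in] sense dir=north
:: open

[in] push x=north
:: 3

[in] move dir=north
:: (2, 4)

[in] sense dir=north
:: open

[in] push x=north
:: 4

[in] move dir=north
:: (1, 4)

[in] sense dir=north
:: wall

[in] sense dir=east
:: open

[in] push x=east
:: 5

[in] move dir=east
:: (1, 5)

[in] sense dir=north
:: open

[in] push x=north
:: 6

[in] move dir=north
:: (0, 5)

[in] sense dir=east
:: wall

[in] pop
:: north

[in] move dir=south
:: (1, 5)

[in] sense dir=east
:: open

[in] push x=east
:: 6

[in] move dir=east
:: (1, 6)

[in] sense dir=east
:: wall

[in] sense dir=south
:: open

[in] push x=south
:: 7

[in] move dir=south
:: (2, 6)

[in] sense dir=east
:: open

[in] push x=east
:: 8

[in] move dir=east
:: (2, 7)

[in] sense dir=south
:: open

[in] push x=south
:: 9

[in] move dir=south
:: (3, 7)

[in] sense dir=west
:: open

[in] push x=west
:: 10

[in] move dir=west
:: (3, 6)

[in] sense dir=west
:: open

[in] push x=west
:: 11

[in] move dir=west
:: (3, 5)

[in] sense dir=north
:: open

[in] push x=north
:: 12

[in] move dir=north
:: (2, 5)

[in] pop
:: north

[in] move dir=south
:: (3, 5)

[in] sense dir=south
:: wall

[in] pop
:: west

[in] move dir=east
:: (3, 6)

[in] sense dir=south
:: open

[in] push x=south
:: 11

[in] move dir=south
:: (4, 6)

[in] sense dir=east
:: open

[in] push x=east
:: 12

[in] move dir=east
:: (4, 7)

[in] sense dir=south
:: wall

[in] pop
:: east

[in] move dir=west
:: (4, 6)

[in] sense dir=south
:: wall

[in] pop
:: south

[in] move dir=north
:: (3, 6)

[in] pop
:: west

[in] move dir=east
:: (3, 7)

[in] pop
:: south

[in] move dir=north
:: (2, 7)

[in] pop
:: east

[in] move dir=west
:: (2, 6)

[in] pop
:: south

[in] move dir=north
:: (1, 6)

[in] pop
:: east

[in] move dir=west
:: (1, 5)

[in] pop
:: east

[in] move dir=west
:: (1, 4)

[in] sense dir=west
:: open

[in] push x=west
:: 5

[in] move dir=west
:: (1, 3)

[in] sense dir=north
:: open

[in] push x=north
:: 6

[in] move dir=north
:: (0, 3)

[in] sense dir=west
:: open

[in] push x=west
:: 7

[in] move dir=west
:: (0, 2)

[in] sense dir=west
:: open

[in] push x=west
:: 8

[in] move dir=west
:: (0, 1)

[in] sense dir=west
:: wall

[in] sense dir=south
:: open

[in] push x=south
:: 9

[in] move dir=south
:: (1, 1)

[in] sense dir=east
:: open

[in] push x=east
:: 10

[in] move dir=east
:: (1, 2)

[in] sense dir=south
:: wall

[in] pop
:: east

[in] move dir=west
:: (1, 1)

[in] sense dir=west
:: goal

[in] move dir=west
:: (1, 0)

Answer: (1, 0)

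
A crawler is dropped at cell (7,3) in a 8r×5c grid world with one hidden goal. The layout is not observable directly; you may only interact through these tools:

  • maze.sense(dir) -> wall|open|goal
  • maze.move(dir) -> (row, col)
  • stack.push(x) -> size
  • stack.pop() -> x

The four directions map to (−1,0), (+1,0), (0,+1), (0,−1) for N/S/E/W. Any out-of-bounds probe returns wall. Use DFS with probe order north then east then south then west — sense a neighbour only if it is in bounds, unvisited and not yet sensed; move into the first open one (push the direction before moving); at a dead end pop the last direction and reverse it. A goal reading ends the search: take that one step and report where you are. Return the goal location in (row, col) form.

;; maze.sense(dir→north) == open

;; stack.push(x→north) == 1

;; maze.move(dir→north) == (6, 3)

;; maze.sense(dir→north) == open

;; stack.push(x→north) == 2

;; maze.move(dir→north) == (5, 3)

;; maze.sense(dir→north) == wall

;; maze.sense(dir→east) == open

;; stack.push(x→east) == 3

;; maze.move(dir→east) == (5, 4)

;; maze.sense(dir→north) == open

;; stack.push(x→north) == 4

;; maze.move(dir→north) == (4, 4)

;; maze.sense(dir→north) == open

;; stack.push(x→north) == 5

;; maze.move(dir→north) == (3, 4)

;; maze.sense(dir→north) == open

;; stack.push(x→north) == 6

;; maze.move(dir→north) == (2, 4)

;; maze.sense(dir→north) == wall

;; maze.sense(dir→west) == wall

;; stack.pop() == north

;; maze.move(dir→south) == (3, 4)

;; maze.sense(dir→west) == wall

;; stack.pop() == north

;; maze.move(dir→south) == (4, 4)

;; stack.pop() == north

;; maze.move(dir→south) == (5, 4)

;; maze.sense(dir→south) == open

;; stack.push(x→south) == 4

;; maze.move(dir→south) == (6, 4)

;; maze.sense(dir→south) == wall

;; stack.pop() == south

;; maze.move(dir→north) == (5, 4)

;; stack.pop() == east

;; maze.move(dir→west) == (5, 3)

;; maze.sense(dir→west) == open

;; stack.push(x→west) == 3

;; maze.move(dir→west) == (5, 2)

;; maze.sense(dir→north) == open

;; stack.push(x→north) == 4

;; maze.move(dir→north) == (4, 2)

;; maze.sense(dir→north) == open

;; stack.push(x→north) == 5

;; maze.move(dir→north) == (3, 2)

;; maze.sense(dir→north) == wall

;; maze.sense(dir→west) == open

;; stack.push(x→west) == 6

;; maze.move(dir→west) == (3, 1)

;; maze.sense(dir→north) == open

;; stack.push(x→north) == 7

;; maze.move(dir→north) == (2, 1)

;; maze.sense(dir→north) == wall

;; maze.sense(dir→west) == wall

;; stack.pop() == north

;; maze.move(dir→south) == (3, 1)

;; maze.sense(dir→south) == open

;; stack.push(x→south) == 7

;; maze.move(dir→south) == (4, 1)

;; maze.sense(dir→south) == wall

;; maze.sense(dir→west) == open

;; stack.push(x→west) == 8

;; maze.move(dir→west) == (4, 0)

;; maze.sense(dir→north) == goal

;; maze.move(dir→north) == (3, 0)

Answer: (3, 0)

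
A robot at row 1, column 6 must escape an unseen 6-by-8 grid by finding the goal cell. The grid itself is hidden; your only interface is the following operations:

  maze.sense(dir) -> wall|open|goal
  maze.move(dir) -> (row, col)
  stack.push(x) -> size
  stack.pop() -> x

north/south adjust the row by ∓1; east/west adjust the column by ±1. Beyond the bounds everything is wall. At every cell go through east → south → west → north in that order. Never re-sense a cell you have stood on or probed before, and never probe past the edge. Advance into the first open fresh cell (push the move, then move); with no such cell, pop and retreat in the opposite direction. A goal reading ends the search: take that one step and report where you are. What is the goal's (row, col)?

>> maze.sense(dir=east)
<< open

>> stack.push(x=east)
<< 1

>> maze.move(dir=east)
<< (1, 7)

>> maze.sense(dir=south)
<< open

>> stack.push(x=south)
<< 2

>> maze.move(dir=south)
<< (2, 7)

>> maze.sense(dir=south)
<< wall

>> maze.sense(dir=west)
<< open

>> stack.push(x=west)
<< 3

>> maze.move(dir=west)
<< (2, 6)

>> maze.sense(dir=south)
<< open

>> stack.push(x=south)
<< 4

>> maze.move(dir=south)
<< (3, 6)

>> maze.sense(dir=south)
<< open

>> stack.push(x=south)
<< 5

>> maze.move(dir=south)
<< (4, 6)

>> maze.sense(dir=east)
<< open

>> stack.push(x=east)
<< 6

>> maze.move(dir=east)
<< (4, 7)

>> maze.sense(dir=south)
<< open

>> stack.push(x=south)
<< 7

>> maze.move(dir=south)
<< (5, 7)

>> maze.sense(dir=west)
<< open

>> stack.push(x=west)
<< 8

>> maze.move(dir=west)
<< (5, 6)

>> maze.sense(dir=west)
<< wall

>> stack.pop()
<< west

>> maze.move(dir=east)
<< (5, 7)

>> stack.pop()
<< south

>> maze.move(dir=north)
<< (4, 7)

>> stack.pop()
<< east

>> maze.move(dir=west)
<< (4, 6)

>> maze.sense(dir=west)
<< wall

>> stack.pop()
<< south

>> maze.move(dir=north)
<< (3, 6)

>> maze.sense(dir=west)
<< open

>> stack.push(x=west)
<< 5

>> maze.move(dir=west)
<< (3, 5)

>> maze.sense(dir=west)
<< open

>> stack.push(x=west)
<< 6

>> maze.move(dir=west)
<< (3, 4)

>> maze.sense(dir=south)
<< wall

>> maze.sense(dir=west)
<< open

>> stack.push(x=west)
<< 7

>> maze.move(dir=west)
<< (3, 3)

>> maze.sense(dir=south)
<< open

>> stack.push(x=south)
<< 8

>> maze.move(dir=south)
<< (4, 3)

>> maze.sense(dir=south)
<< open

>> stack.push(x=south)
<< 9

>> maze.move(dir=south)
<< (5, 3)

>> maze.sense(dir=east)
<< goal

>> maze.move(dir=east)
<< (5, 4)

Answer: (5, 4)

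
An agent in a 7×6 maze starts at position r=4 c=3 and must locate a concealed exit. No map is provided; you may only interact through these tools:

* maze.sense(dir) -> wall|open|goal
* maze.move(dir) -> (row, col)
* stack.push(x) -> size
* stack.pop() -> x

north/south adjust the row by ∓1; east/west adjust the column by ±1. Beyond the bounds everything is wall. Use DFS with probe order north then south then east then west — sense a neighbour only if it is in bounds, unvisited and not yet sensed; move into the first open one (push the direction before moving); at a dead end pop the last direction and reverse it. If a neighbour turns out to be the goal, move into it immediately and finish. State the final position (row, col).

;; maze.sense(dir=north) ~> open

;; stack.push(x=north) ~> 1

;; maze.move(dir=north) ~> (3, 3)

;; maze.sense(dir=north) ~> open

;; stack.push(x=north) ~> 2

;; maze.move(dir=north) ~> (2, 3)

;; maze.sense(dir=north) ~> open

;; stack.push(x=north) ~> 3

;; maze.move(dir=north) ~> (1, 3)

;; maze.sense(dir=north) ~> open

;; stack.push(x=north) ~> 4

;; maze.move(dir=north) ~> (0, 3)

;; maze.sense(dir=east) ~> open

;; stack.push(x=east) ~> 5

;; maze.move(dir=east) ~> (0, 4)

;; maze.sense(dir=south) ~> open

;; stack.push(x=south) ~> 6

;; maze.move(dir=south) ~> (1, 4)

;; maze.sense(dir=south) ~> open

;; stack.push(x=south) ~> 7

;; maze.move(dir=south) ~> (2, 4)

;; maze.sense(dir=south) ~> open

;; stack.push(x=south) ~> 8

;; maze.move(dir=south) ~> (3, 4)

;; maze.sense(dir=south) ~> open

;; stack.push(x=south) ~> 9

;; maze.move(dir=south) ~> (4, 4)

;; maze.sense(dir=south) ~> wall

;; maze.sense(dir=east) ~> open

;; stack.push(x=east) ~> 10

;; maze.move(dir=east) ~> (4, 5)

;; maze.sense(dir=north) ~> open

;; stack.push(x=north) ~> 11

;; maze.move(dir=north) ~> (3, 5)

;; maze.sense(dir=north) ~> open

;; stack.push(x=north) ~> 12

;; maze.move(dir=north) ~> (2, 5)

;; maze.sense(dir=north) ~> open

;; stack.push(x=north) ~> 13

;; maze.move(dir=north) ~> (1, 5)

;; maze.sense(dir=north) ~> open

;; stack.push(x=north) ~> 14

;; maze.move(dir=north) ~> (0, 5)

;; stack.pop() ~> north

;; maze.move(dir=south) ~> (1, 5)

;; stack.pop() ~> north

;; maze.move(dir=south) ~> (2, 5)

;; stack.pop() ~> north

;; maze.move(dir=south) ~> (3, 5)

;; stack.pop() ~> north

;; maze.move(dir=south) ~> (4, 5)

;; maze.sense(dir=south) ~> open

;; stack.push(x=south) ~> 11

;; maze.move(dir=south) ~> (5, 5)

;; maze.sense(dir=south) ~> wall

;; stack.pop() ~> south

;; maze.move(dir=north) ~> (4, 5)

;; stack.pop() ~> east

;; maze.move(dir=west) ~> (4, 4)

;; stack.pop() ~> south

;; maze.move(dir=north) ~> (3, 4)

;; stack.pop() ~> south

;; maze.move(dir=north) ~> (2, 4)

;; stack.pop() ~> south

;; maze.move(dir=north) ~> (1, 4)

;; stack.pop() ~> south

;; maze.move(dir=north) ~> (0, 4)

;; stack.pop() ~> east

;; maze.move(dir=west) ~> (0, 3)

;; maze.sense(dir=west) ~> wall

;; stack.pop() ~> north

;; maze.move(dir=south) ~> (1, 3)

;; maze.sense(dir=west) ~> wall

;; stack.pop() ~> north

;; maze.move(dir=south) ~> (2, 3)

;; maze.sense(dir=west) ~> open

;; stack.push(x=west) ~> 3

;; maze.move(dir=west) ~> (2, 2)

;; maze.sense(dir=south) ~> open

;; stack.push(x=south) ~> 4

;; maze.move(dir=south) ~> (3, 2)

;; maze.sense(dir=south) ~> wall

;; maze.sense(dir=west) ~> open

;; stack.push(x=west) ~> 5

;; maze.move(dir=west) ~> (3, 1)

;; maze.sense(dir=north) ~> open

;; stack.push(x=north) ~> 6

;; maze.move(dir=north) ~> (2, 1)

;; maze.sense(dir=north) ~> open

;; stack.push(x=north) ~> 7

;; maze.move(dir=north) ~> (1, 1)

;; maze.sense(dir=north) ~> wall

;; maze.sense(dir=west) ~> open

;; stack.push(x=west) ~> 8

;; maze.move(dir=west) ~> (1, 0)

;; maze.sense(dir=north) ~> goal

;; maze.move(dir=north) ~> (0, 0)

Answer: (0, 0)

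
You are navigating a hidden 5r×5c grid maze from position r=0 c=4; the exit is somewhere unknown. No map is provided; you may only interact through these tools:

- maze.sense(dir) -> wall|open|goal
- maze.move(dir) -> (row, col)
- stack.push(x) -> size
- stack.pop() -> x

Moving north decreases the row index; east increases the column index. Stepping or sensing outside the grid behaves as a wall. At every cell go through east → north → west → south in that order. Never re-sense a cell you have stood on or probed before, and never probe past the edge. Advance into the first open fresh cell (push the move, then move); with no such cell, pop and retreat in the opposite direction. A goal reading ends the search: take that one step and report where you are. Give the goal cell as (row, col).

Using maze.sense(dir: west), — result: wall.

I use maze.sense(dir: south), and observe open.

Now I run stack.push(x: south), and get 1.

I call maze.move(dir: south), : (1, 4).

Invoking maze.sense(dir: west), → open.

I run stack.push(x: west), → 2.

I invoke maze.move(dir: west), which returns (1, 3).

Now I run maze.sense(dir: west), and see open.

Calling stack.push(x: west), : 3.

Next I call maze.move(dir: west), and observe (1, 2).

I run maze.sense(dir: north), and observe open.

Now I run stack.push(x: north), and get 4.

I run maze.move(dir: north), and see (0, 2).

Invoking maze.sense(dir: west), and observe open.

I invoke stack.push(x: west), — result: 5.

I call maze.move(dir: west), — result: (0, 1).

I try maze.sense(dir: west), and see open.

I run stack.push(x: west), and get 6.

Then maze.move(dir: west), yielding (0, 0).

I call maze.sense(dir: south), — result: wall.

Now I run stack.pop, and see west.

I call maze.move(dir: east), and get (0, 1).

I call maze.sense(dir: south), : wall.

I call stack.pop, yielding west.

I run maze.move(dir: east), → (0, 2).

I try stack.pop(), and get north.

Next I call maze.move(dir: south), → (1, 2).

I use maze.sense(dir: south), → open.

Next I call stack.push(x: south), — result: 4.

Then maze.move(dir: south), : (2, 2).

Then maze.sense(dir: east), which returns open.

Then stack.push(x: east), yielding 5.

Then maze.move(dir: east), and see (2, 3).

I try maze.sense(dir: east), and observe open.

Using stack.push(x: east), and observe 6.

Calling maze.move(dir: east), and see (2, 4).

I invoke maze.sense(dir: south), and get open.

I invoke stack.push(x: south), and observe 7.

I try maze.move(dir: south), — result: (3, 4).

I invoke maze.sense(dir: west), which returns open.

I run stack.push(x: west), yielding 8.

Invoking maze.move(dir: west), giving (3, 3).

Using maze.sense(dir: west), giving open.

I use stack.push(x: west), : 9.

I try maze.move(dir: west), which returns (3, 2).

I use maze.sense(dir: west), : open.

Next I call stack.push(x: west), — result: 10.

Using maze.move(dir: west), which returns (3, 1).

I try maze.sense(dir: north), → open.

Invoking stack.push(x: north), which returns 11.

I use maze.move(dir: north), yielding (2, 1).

Using maze.sense(dir: west), and get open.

I use stack.push(x: west), → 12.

Next I call maze.move(dir: west), — result: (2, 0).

I run maze.sense(dir: south), and see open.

Then stack.push(x: south), and observe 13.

Now I run maze.move(dir: south), yielding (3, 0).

I invoke maze.sense(dir: south), and observe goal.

Invoking maze.move(dir: south), — result: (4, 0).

Answer: (4, 0)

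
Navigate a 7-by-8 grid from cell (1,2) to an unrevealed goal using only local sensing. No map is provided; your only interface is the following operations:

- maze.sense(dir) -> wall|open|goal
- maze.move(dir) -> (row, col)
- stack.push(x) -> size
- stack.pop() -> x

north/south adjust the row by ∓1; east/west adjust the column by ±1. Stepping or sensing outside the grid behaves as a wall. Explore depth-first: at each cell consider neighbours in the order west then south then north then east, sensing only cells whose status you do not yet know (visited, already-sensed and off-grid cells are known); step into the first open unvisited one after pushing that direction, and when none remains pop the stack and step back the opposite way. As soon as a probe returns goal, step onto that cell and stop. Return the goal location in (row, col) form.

Now I run maze.sense with west, which returns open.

Now I run stack.push with west, and observe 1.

I call maze.move with west, — result: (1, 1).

Using maze.sense with west, and get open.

I call stack.push with west, and see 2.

I use maze.move with west, yielding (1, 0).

Then maze.sense with south, and observe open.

Now I run stack.push with south, and observe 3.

Using maze.move with south, and observe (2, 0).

I use maze.sense with south, : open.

Next I call stack.push with south, which returns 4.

Invoking maze.move with south, and get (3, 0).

I use maze.sense with south, : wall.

Invoking maze.sense with east, : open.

Next I call stack.push with east, giving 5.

Using maze.move with east, and see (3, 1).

I use maze.sense with south, and observe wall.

Now I run maze.sense with north, which returns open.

I use stack.push with north, and get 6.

I run maze.move with north, which returns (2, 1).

Now I run maze.sense with east, which returns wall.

I use stack.pop(), yielding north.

Using maze.move with south, yielding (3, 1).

I try maze.sense with east, and see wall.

Now I run stack.pop(), : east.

I run maze.move with west, yielding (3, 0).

Now I run stack.pop(), and see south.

I invoke maze.move with north, and get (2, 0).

I invoke stack.pop(), and get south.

Next I call maze.move with north, giving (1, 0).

I call maze.sense with north, → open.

I invoke stack.push with north, : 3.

I use maze.move with north, which returns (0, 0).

Then maze.sense with east, and observe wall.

I invoke stack.pop(), and get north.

Next I call maze.move with south, and see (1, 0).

Using stack.pop, : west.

Using maze.move with east, which returns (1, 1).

I try stack.pop(), : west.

I invoke maze.move with east, and get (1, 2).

Then maze.sense with north, → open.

I try stack.push with north, and observe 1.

Then maze.move with north, which returns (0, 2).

I run maze.sense with east, and see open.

I call stack.push with east, — result: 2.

I invoke maze.move with east, : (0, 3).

I invoke maze.sense with south, giving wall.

I try maze.sense with east, : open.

Then stack.push with east, and see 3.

Invoking maze.move with east, giving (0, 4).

Next I call maze.sense with south, and get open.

I try stack.push with south, yielding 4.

I use maze.move with south, and get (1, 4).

I run maze.sense with south, : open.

Invoking stack.push with south, and get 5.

I use maze.move with south, and observe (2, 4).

Next I call maze.sense with west, → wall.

I invoke maze.sense with south, → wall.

I use maze.sense with east, yielding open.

I run stack.push with east, — result: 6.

I use maze.move with east, and get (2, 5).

I try maze.sense with south, yielding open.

Next I call stack.push with south, yielding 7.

I invoke maze.move with south, and see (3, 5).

Using maze.sense with south, yielding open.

Now I run stack.push with south, giving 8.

I run maze.move with south, and get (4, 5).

Next I call maze.sense with west, yielding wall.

I call maze.sense with south, — result: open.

I invoke stack.push with south, yielding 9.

Now I run maze.move with south, and see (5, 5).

I try maze.sense with west, and see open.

I use stack.push with west, giving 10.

I use maze.move with west, → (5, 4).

Then maze.sense with west, and observe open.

I run stack.push with west, giving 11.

Now I run maze.move with west, and see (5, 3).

I run maze.sense with west, and observe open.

Using stack.push with west, and observe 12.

I use maze.move with west, and get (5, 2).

I try maze.sense with west, giving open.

I invoke stack.push with west, giving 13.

Calling maze.move with west, which returns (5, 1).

Invoking maze.sense with west, and get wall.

Next I call maze.sense with south, → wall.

I call stack.pop, yielding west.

I run maze.move with east, and observe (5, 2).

Then maze.sense with south, and see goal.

Next I call maze.move with south, → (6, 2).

Answer: (6, 2)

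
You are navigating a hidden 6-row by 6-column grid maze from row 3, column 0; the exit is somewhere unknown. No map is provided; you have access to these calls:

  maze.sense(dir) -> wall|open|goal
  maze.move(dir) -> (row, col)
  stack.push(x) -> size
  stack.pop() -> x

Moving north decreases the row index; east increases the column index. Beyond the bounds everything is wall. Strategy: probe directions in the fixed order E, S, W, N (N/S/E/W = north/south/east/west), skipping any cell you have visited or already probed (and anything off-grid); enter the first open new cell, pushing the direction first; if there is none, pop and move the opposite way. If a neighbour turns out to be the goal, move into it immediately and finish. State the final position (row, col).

Step: maze.sense[dir: east]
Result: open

Step: stack.push[x: east]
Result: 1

Step: maze.move[dir: east]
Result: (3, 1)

Step: maze.sense[dir: east]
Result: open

Step: stack.push[x: east]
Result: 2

Step: maze.move[dir: east]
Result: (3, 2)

Step: maze.sense[dir: east]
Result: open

Step: stack.push[x: east]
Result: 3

Step: maze.move[dir: east]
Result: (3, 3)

Step: maze.sense[dir: east]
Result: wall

Step: maze.sense[dir: south]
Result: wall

Step: maze.sense[dir: north]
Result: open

Step: stack.push[x: north]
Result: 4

Step: maze.move[dir: north]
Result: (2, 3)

Step: maze.sense[dir: east]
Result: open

Step: stack.push[x: east]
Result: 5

Step: maze.move[dir: east]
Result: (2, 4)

Step: maze.sense[dir: east]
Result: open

Step: stack.push[x: east]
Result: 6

Step: maze.move[dir: east]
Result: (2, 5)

Step: maze.sense[dir: south]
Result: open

Step: stack.push[x: south]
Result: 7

Step: maze.move[dir: south]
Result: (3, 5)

Step: maze.sense[dir: south]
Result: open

Step: stack.push[x: south]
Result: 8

Step: maze.move[dir: south]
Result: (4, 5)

Step: maze.sense[dir: south]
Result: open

Step: stack.push[x: south]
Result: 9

Step: maze.move[dir: south]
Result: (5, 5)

Step: maze.sense[dir: west]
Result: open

Step: stack.push[x: west]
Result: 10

Step: maze.move[dir: west]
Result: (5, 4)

Step: maze.sense[dir: west]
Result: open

Step: stack.push[x: west]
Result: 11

Step: maze.move[dir: west]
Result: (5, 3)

Step: maze.sense[dir: west]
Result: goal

Step: maze.move[dir: west]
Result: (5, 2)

Answer: (5, 2)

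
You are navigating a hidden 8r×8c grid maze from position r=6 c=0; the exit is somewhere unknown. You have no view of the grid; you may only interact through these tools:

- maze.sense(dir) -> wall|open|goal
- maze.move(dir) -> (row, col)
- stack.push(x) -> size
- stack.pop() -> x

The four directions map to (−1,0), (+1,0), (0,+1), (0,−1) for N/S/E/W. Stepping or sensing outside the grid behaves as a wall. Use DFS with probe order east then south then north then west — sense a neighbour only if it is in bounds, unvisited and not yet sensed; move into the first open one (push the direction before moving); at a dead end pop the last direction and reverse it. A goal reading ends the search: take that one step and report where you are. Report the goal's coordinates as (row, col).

>> sense(east)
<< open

>> push(east)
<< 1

>> move(east)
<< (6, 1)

>> sense(east)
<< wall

>> sense(south)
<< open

>> push(south)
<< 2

>> move(south)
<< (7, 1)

>> sense(east)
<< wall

>> sense(west)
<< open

>> push(west)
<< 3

>> move(west)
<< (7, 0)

>> pop()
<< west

>> move(east)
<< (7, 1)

>> pop()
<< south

>> move(north)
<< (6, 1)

>> sense(north)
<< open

>> push(north)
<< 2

>> move(north)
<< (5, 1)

>> sense(east)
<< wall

>> sense(north)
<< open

>> push(north)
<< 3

>> move(north)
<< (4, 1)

>> sense(east)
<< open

>> push(east)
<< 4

>> move(east)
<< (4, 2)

>> sense(east)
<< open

>> push(east)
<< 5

>> move(east)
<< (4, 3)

>> sense(east)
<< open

>> push(east)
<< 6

>> move(east)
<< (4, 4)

>> sense(east)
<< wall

>> sense(south)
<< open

>> push(south)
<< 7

>> move(south)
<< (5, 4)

>> sense(east)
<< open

>> push(east)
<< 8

>> move(east)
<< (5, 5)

>> sense(east)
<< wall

>> sense(south)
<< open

>> push(south)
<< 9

>> move(south)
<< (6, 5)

>> sense(east)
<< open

>> push(east)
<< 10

>> move(east)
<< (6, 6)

>> sense(east)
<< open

>> push(east)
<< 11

>> move(east)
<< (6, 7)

>> sense(south)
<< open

>> push(south)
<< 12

>> move(south)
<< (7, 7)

>> sense(west)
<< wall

>> pop()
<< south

>> move(north)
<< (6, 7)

>> sense(north)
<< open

>> push(north)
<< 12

>> move(north)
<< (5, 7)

>> sense(north)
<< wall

>> pop()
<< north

>> move(south)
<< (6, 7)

>> pop()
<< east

>> move(west)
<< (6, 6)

>> pop()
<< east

>> move(west)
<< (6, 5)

>> sense(south)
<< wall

>> sense(west)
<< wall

>> pop()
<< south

>> move(north)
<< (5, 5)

>> pop()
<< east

>> move(west)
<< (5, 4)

>> sense(west)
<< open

>> push(west)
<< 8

>> move(west)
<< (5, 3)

>> sense(south)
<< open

>> push(south)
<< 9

>> move(south)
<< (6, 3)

>> sense(south)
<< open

>> push(south)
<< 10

>> move(south)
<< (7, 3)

>> sense(east)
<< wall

>> pop()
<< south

>> move(north)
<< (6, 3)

>> pop()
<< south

>> move(north)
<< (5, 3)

>> pop()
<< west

>> move(east)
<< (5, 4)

>> pop()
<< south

>> move(north)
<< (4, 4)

>> sense(north)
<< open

>> push(north)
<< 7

>> move(north)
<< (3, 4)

>> sense(east)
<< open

>> push(east)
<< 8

>> move(east)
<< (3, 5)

>> sense(east)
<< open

>> push(east)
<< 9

>> move(east)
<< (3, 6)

>> sense(east)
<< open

>> push(east)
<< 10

>> move(east)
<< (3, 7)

>> sense(north)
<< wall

>> pop()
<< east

>> move(west)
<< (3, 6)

>> sense(south)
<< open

>> push(south)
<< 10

>> move(south)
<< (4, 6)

>> pop()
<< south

>> move(north)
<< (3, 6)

>> sense(north)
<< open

>> push(north)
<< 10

>> move(north)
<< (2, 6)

>> sense(north)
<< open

>> push(north)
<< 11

>> move(north)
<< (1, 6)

>> sense(east)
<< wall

>> sense(north)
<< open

>> push(north)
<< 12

>> move(north)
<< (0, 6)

>> sense(east)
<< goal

>> move(east)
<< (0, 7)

Answer: (0, 7)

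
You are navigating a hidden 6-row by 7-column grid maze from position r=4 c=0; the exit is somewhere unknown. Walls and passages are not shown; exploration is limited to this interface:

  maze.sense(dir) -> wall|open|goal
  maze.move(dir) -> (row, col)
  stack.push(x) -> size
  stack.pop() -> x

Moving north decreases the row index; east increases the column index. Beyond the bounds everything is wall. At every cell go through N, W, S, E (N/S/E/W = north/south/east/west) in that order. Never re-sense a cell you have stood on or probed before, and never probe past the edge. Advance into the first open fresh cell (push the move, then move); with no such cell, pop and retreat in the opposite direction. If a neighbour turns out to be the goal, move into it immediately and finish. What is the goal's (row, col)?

==> maze.sense(north)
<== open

==> stack.push(north)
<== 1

==> maze.move(north)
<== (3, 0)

==> maze.sense(north)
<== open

==> stack.push(north)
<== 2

==> maze.move(north)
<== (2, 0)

==> maze.sense(north)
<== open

==> stack.push(north)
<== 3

==> maze.move(north)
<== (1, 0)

==> maze.sense(north)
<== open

==> stack.push(north)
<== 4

==> maze.move(north)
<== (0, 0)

==> maze.sense(east)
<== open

==> stack.push(east)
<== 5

==> maze.move(east)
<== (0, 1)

==> maze.sense(south)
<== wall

==> maze.sense(east)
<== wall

==> stack.pop()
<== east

==> maze.move(west)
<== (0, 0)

==> stack.pop()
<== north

==> maze.move(south)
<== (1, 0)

==> stack.pop()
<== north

==> maze.move(south)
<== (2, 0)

==> maze.sense(east)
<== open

==> stack.push(east)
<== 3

==> maze.move(east)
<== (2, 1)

==> maze.sense(south)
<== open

==> stack.push(south)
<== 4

==> maze.move(south)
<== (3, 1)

==> maze.sense(south)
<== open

==> stack.push(south)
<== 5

==> maze.move(south)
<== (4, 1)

==> maze.sense(south)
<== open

==> stack.push(south)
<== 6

==> maze.move(south)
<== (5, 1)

==> maze.sense(west)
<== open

==> stack.push(west)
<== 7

==> maze.move(west)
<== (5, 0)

==> stack.pop()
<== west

==> maze.move(east)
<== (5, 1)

==> maze.sense(east)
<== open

==> stack.push(east)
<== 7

==> maze.move(east)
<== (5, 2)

==> maze.sense(north)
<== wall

==> maze.sense(east)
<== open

==> stack.push(east)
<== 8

==> maze.move(east)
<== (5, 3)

==> maze.sense(north)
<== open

==> stack.push(north)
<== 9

==> maze.move(north)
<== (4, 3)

==> maze.sense(north)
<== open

==> stack.push(north)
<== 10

==> maze.move(north)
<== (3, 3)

==> maze.sense(north)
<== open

==> stack.push(north)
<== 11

==> maze.move(north)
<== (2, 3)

==> maze.sense(north)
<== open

==> stack.push(north)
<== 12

==> maze.move(north)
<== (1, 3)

==> maze.sense(north)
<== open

==> stack.push(north)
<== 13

==> maze.move(north)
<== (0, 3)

==> maze.sense(east)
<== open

==> stack.push(east)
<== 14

==> maze.move(east)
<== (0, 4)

==> maze.sense(south)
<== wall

==> maze.sense(east)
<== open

==> stack.push(east)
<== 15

==> maze.move(east)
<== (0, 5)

==> maze.sense(south)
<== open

==> stack.push(south)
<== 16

==> maze.move(south)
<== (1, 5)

==> maze.sense(south)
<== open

==> stack.push(south)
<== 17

==> maze.move(south)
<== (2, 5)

==> maze.sense(west)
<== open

==> stack.push(west)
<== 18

==> maze.move(west)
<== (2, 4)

==> maze.sense(south)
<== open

==> stack.push(south)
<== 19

==> maze.move(south)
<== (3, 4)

==> maze.sense(south)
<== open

==> stack.push(south)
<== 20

==> maze.move(south)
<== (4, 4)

==> maze.sense(south)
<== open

==> stack.push(south)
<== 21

==> maze.move(south)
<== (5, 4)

==> maze.sense(east)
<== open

==> stack.push(east)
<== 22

==> maze.move(east)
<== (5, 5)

==> maze.sense(north)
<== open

==> stack.push(north)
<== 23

==> maze.move(north)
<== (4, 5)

==> maze.sense(north)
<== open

==> stack.push(north)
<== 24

==> maze.move(north)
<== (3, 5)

==> maze.sense(east)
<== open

==> stack.push(east)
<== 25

==> maze.move(east)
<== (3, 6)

==> maze.sense(north)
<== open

==> stack.push(north)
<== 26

==> maze.move(north)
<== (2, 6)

==> maze.sense(north)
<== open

==> stack.push(north)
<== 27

==> maze.move(north)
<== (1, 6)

==> maze.sense(north)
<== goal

==> maze.move(north)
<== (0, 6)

Answer: (0, 6)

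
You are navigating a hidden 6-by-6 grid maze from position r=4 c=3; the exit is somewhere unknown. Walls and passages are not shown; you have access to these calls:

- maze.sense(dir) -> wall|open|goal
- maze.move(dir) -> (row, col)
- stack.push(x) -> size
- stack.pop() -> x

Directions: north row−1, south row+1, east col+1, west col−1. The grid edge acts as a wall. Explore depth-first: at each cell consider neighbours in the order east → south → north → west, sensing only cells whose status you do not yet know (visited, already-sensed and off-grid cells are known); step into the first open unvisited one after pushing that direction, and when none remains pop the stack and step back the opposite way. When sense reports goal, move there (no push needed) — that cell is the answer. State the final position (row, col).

>> maze.sense(dir: east)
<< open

>> stack.push(x: east)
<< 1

>> maze.move(dir: east)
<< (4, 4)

>> maze.sense(dir: east)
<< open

>> stack.push(x: east)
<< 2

>> maze.move(dir: east)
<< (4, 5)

>> maze.sense(dir: south)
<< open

>> stack.push(x: south)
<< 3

>> maze.move(dir: south)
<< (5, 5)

>> maze.sense(dir: west)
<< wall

>> stack.pop()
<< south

>> maze.move(dir: north)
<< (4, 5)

>> maze.sense(dir: north)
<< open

>> stack.push(x: north)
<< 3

>> maze.move(dir: north)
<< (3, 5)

>> maze.sense(dir: north)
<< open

>> stack.push(x: north)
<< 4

>> maze.move(dir: north)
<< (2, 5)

>> maze.sense(dir: north)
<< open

>> stack.push(x: north)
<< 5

>> maze.move(dir: north)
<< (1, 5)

>> maze.sense(dir: north)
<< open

>> stack.push(x: north)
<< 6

>> maze.move(dir: north)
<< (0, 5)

>> maze.sense(dir: west)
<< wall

>> stack.pop()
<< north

>> maze.move(dir: south)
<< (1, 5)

>> maze.sense(dir: west)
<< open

>> stack.push(x: west)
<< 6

>> maze.move(dir: west)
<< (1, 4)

>> maze.sense(dir: south)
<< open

>> stack.push(x: south)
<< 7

>> maze.move(dir: south)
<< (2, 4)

>> maze.sense(dir: south)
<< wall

>> maze.sense(dir: west)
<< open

>> stack.push(x: west)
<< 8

>> maze.move(dir: west)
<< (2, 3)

>> maze.sense(dir: south)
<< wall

>> maze.sense(dir: north)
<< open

>> stack.push(x: north)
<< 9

>> maze.move(dir: north)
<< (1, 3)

>> maze.sense(dir: north)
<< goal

>> maze.move(dir: north)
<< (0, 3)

Answer: (0, 3)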